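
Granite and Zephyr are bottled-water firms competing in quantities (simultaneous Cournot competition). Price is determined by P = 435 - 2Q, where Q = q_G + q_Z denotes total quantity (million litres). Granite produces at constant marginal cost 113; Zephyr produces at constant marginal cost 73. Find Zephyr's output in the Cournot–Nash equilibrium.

67

Granite's profit: π_G = (435 - 2Q)q_G - (113q_G). Setting ∂π_G/∂q_G = 0: 322 - 4q_G - 2(q_Z) = 0.
Zephyr's first-order condition: 362 - 4q_Z - 2(q_G) = 0.
So q_G = (322 - 2q_Z)/4 and q_Z = (362 - 2q_G)/4.
Solving the pair: q_G = 47, q_Z = 67.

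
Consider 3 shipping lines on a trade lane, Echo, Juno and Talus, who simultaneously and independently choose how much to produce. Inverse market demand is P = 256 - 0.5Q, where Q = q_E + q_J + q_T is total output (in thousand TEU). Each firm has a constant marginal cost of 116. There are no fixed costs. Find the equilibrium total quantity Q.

210

Each firm earns π_i = (256 - 0.5Q)q_i - 116q_i.
Setting ∂π_i/∂q_i = 0 with rivals' quantities fixed: 140 - q_i - (1/2)·Σ_{j≠i} q_j = 0.
With identical firms every q_j equals q_i, so Σ_{j≠i} q_j = 2q_i and 140 = 2q_i, giving q_i = 70.
Total output Q = 70 + 70 + 70 = 210.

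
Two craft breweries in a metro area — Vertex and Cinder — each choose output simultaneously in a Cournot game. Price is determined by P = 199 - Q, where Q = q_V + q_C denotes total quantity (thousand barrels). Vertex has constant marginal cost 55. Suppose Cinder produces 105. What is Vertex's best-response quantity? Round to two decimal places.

19.50

With the rival's output fixed at 105, Vertex's profit is π_V = (199 - 105 - q_V)q_V - (55q_V) = (94 - q_V)q_V - (55q_V).
∂π_V/∂q_V = 39 - 2q_V = 0, so q_V = 39/2.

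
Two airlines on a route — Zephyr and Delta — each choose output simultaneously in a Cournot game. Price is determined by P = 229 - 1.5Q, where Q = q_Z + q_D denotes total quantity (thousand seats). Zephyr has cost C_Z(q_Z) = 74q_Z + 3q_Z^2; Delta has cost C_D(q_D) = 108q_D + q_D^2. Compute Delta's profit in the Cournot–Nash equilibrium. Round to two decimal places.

Zephyr's profit: π_Z = (229 - 1.5Q)q_Z - (74q_Z + 3q_Z²). Setting ∂π_Z/∂q_Z = 0: 155 - 9q_Z - (3/2)(q_D) = 0.
Delta's profit: π_D = (229 - 1.5Q)q_D - (108q_D + q_D²). Setting ∂π_D/∂q_D = 0: 121 - 5q_D - (3/2)(q_Z) = 0.
Best responses: q_Z = (155 - (3/2)q_D)/9, q_D = (121 - (3/2)q_Z)/5.
Solving the pair: q_Z = 13.8830, q_D = 1142/57.
Price P = 229 - (3/2)·33.9181 = 178.1228.
Delta's profit: 178.1228·(1142/57) - 108·(1142/57) - (1142/57)² = 1003.5118.

1003.51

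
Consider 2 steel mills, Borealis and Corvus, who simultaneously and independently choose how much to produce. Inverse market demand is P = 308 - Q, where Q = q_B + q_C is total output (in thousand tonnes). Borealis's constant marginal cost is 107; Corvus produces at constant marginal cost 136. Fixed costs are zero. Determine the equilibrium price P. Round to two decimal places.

183.67

Borealis's profit: π_B = (308 - Q)q_B - (107q_B). Setting ∂π_B/∂q_B = 0: 201 - 2q_B - (q_C) = 0.
Corvus's first-order condition: 172 - 2q_C - (q_B) = 0.
So q_B = (201 - q_C)/2 and q_C = (172 - q_B)/2.
Solving the pair: q_B = 230/3, q_C = 143/3.
Total output Q = 373/3, so price P = 308 - 373/3 = 551/3.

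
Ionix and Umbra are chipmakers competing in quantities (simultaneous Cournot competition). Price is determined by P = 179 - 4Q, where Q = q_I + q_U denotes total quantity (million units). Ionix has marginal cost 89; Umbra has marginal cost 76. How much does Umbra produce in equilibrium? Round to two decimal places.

Ionix's profit: π_I = (179 - 4Q)q_I - (89q_I). Setting ∂π_I/∂q_I = 0: 90 - 8q_I - 4(q_U) = 0.
Umbra's profit: π_U = (179 - 4Q)q_U - (76q_U). Setting ∂π_U/∂q_U = 0: 103 - 8q_U - 4(q_I) = 0.
So q_I = (90 - 4q_U)/8 and q_U = (103 - 4q_I)/8.
Solving the pair: q_I = 77/12, q_U = 29/3.

9.67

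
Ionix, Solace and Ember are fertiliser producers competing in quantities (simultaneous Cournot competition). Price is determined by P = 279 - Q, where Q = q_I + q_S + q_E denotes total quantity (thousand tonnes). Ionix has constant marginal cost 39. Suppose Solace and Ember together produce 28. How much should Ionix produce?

With rivals' combined output fixed at 28, Ionix's profit is π_I = (279 - 28 - q_I)q_I - (39q_I) = (251 - q_I)q_I - (39q_I).
∂π_I/∂q_I = 212 - 2q_I = 0, so q_I = 106.

106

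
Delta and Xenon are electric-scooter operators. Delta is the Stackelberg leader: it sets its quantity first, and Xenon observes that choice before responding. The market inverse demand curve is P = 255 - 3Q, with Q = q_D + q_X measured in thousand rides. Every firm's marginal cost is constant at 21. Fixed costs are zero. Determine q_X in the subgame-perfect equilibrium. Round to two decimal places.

19.50

The follower Xenon best-responds to any q_D: π_X = (255 - 3Q)q_X - 21q_X.
Follower FOC: 234 - 3q_D - 6q_X = 0, so q_X(q_D) = (234 - 3q_D)/6.
Delta substitutes q_X(q_D) into its own profit: π_D = q_D(255 - 3q_D - (234 - 3q_D)/2) - 21q_D = (138 - (3/2)q_D)q_D - 21q_D.
Maximising: ∂π_D/∂q_D = 117 - 3q_D = 0, giving q_D = 39.
Then q_X = (234 - 3·39)/6 = 39/2.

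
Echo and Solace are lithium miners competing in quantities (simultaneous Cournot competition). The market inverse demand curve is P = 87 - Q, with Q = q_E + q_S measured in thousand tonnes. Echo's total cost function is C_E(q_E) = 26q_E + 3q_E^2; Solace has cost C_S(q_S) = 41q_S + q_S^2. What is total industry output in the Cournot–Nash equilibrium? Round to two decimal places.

16.29

Echo's profit: π_E = (87 - Q)q_E - (26q_E + 3q_E²). Setting ∂π_E/∂q_E = 0: 61 - 8q_E - (q_S) = 0.
Solace's profit: π_S = (87 - Q)q_S - (41q_S + q_S²). Setting ∂π_S/∂q_S = 0: 46 - 4q_S - (q_E) = 0.
So q_E = (61 - q_S)/8 and q_S = (46 - q_E)/4.
Substituting one into the other gives q_E = 198/31 and q_S = 307/31.
Total output Q = 198/31 + 307/31 = 505/31.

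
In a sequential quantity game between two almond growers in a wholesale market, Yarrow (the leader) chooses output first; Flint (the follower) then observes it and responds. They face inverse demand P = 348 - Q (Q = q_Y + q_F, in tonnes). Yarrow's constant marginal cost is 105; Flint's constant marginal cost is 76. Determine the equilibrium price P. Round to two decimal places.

158.50

Solve by backward induction. Given q_Y, the follower Flint maximises π_F = (348 - q_Y - q_F)q_F - 76q_F.
Setting the follower's marginal profit to zero, 272 - q_Y - 2q_F = 0, i.e. q_F = (272 - q_Y)/2.
Yarrow substitutes q_F(q_Y) into its own profit: π_Y = q_Y(348 - q_Y - (272 - q_Y)/2) - 105q_Y = (212 - (1/2)q_Y)q_Y - 105q_Y.
Leader FOC: 107 - q_Y = 0, so q_Y = 107.
Then q_F = (272 - 107)/2 = 165/2.
Total output Q = 379/2, so price P = 348 - 379/2 = 317/2.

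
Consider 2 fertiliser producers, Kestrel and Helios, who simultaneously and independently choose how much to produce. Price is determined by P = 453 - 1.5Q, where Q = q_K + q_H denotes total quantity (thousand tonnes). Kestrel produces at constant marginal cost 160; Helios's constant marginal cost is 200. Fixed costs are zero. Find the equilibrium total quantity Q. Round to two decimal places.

121.33

Kestrel's profit: π_K = (453 - 1.5Q)q_K - (160q_K). Setting ∂π_K/∂q_K = 0: 293 - 3q_K - (3/2)(q_H) = 0.
Helios's first-order condition: 253 - 3q_H - (3/2)(q_K) = 0.
Rearranging gives the reaction functions q_K = (293 - (3/2)q_H)/3 and q_H = (253 - (3/2)q_K)/3.
Solving the pair: q_K = 74, q_H = 142/3.
Total output Q = 74 + 142/3 = 364/3.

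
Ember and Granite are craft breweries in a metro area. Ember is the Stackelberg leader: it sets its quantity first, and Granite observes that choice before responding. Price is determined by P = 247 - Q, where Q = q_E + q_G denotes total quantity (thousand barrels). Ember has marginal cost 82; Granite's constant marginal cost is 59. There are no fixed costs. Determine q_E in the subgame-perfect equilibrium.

71

The follower Granite best-responds to any q_E: π_G = (247 - Q)q_G - 59q_G.
Follower FOC: 188 - q_E - 2q_G = 0, so q_G(q_E) = (188 - q_E)/2.
The leader anticipates this reaction. Substituting into P = 247 - Q gives P = 153 - (1/2)q_E, so π_E = (153 - (1/2)q_E)q_E - 82q_E.
Leader FOC: 71 - q_E = 0, so q_E = 71.
Then q_G = (188 - 71)/2 = 117/2.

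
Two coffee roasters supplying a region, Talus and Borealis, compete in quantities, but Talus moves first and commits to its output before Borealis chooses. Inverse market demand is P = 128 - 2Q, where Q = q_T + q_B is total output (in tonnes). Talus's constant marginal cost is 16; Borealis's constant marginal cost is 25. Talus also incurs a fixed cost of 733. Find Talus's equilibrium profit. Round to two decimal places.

The follower Borealis best-responds to any q_T: π_B = (128 - 2Q)q_B - 25q_B.
∂π_B/∂q_B = 103 - 2q_T - 4q_B = 0 gives the reaction function q_B = (103 - 2q_T)/4.
The leader anticipates this reaction. Substituting into P = 128 - 2Q gives P = 153/2 - q_T, so π_T = (153/2 - q_T)q_T - 16q_T.
The leader's first-order condition 121/2 - 2q_T = 0 yields q_T = 121/4.
Then q_B = (103 - 2·(121/4))/4 = 85/8.
Price P = 128 - 2·(327/8) = 185/4.
Talus's profit: (185/4 - 16)·(121/4) - 733 = 182.0625.

182.06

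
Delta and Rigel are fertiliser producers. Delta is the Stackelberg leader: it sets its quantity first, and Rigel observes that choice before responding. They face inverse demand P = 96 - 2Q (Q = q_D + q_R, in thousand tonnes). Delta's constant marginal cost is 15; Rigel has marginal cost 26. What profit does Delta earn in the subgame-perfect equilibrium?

The follower Rigel best-responds to any q_D: π_R = (96 - 2Q)q_R - 26q_R.
Follower FOC: 70 - 2q_D - 4q_R = 0, so q_R(q_D) = (70 - 2q_D)/4.
The leader anticipates this reaction. Substituting into P = 96 - 2Q gives P = 61 - q_D, so π_D = (61 - q_D)q_D - 15q_D.
Maximising: ∂π_D/∂q_D = 46 - 2q_D = 0, giving q_D = 23.
Then q_R = (70 - 2·23)/4 = 6.
Price P = 96 - 2·29 = 38.
Delta's profit: (38 - 15)·23 = 529.

529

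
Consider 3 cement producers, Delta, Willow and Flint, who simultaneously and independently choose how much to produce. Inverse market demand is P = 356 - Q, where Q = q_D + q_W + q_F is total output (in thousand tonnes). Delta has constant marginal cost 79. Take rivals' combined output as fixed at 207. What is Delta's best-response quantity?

35

With rivals' combined output fixed at 207, Delta's profit is π_D = (356 - 207 - q_D)q_D - (79q_D) = (149 - q_D)q_D - (79q_D).
∂π_D/∂q_D = 70 - 2q_D = 0, so q_D = 35.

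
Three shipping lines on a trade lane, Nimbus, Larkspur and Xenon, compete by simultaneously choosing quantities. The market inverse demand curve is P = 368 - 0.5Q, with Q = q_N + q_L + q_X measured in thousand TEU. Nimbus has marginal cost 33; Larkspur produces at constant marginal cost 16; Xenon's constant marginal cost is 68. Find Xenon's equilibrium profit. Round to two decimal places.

5671.13

Nimbus's profit: π_N = (368 - 0.5Q)q_N - (33q_N). Setting ∂π_N/∂q_N = 0: 335 - q_N - (1/2)(q_L + q_X) = 0.
Larkspur's first-order condition: 352 - q_L - (1/2)(q_N + q_X) = 0.
Xenon's profit: π_X = (368 - 0.5Q)q_X - (68q_X). Setting ∂π_X/∂q_X = 0: 300 - q_X - (1/2)(q_N + q_L) = 0.
Adding the 3 first-order conditions: 987 − 2Q = 0, so Q = 987/2.
Back-substituting: q_N = (335 − 987/4)/(1/2) = 353/2, q_L = (352 − 987/4)/(1/2) = 421/2, q_X = (300 − 987/4)/(1/2) = 213/2.
Price P = 368 - (1/2)·(987/2) = 485/4.
Xenon's profit: (485/4 - 68)·(213/2) = 5671.1250.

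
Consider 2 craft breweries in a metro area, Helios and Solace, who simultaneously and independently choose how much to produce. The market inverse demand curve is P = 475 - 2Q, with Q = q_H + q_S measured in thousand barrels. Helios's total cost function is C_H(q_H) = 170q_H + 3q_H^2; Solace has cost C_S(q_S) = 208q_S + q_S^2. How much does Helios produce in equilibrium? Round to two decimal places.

23.14

Helios's profit: π_H = (475 - 2Q)q_H - (170q_H + 3q_H²). Setting ∂π_H/∂q_H = 0: 305 - 10q_H - 2(q_S) = 0.
Solace's first-order condition: 267 - 6q_S - 2(q_H) = 0.
So q_H = (305 - 2q_S)/10 and q_S = (267 - 2q_H)/6.
Solving the pair: q_H = 162/7, q_S = 515/14.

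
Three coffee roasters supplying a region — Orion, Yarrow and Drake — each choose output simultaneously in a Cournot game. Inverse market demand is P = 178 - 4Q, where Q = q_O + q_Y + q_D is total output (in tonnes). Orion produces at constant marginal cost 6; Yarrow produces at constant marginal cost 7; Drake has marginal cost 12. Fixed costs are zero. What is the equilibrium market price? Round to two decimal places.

50.75

Orion's profit: π_O = (178 - 4Q)q_O - (6q_O). Setting ∂π_O/∂q_O = 0: 172 - 8q_O - 4(q_Y + q_D) = 0.
Yarrow's first-order condition: 171 - 8q_Y - 4(q_O + q_D) = 0.
Drake's first-order condition: 166 - 8q_D - 4(q_O + q_Y) = 0.
Adding the 3 conditions: 509 − 8Q − 8Q = 0, i.e. Q = 509/16.
Back-substituting: q_O = (172 − 509/4)/4 = 179/16, q_Y = (171 − 509/4)/4 = 175/16, q_D = (166 − 509/4)/4 = 155/16.
Total output Q = 509/16, so price P = 178 - 4·(509/16) = 203/4.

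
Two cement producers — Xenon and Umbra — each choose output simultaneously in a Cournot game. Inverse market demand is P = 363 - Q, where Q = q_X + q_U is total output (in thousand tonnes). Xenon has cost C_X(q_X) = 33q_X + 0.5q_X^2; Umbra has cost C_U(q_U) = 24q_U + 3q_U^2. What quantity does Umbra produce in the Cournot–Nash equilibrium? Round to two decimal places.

Xenon's profit: π_X = (363 - Q)q_X - (33q_X + (1/2)q_X²). Setting ∂π_X/∂q_X = 0: 330 - 3q_X - (q_U) = 0.
Umbra's profit: π_U = (363 - Q)q_U - (24q_U + 3q_U²). Setting ∂π_U/∂q_U = 0: 339 - 8q_U - (q_X) = 0.
Best responses: q_X = (330 - q_U)/3, q_U = (339 - q_X)/8.
Substituting one into the other gives q_X = 100.0435 and q_U = 687/23.

29.87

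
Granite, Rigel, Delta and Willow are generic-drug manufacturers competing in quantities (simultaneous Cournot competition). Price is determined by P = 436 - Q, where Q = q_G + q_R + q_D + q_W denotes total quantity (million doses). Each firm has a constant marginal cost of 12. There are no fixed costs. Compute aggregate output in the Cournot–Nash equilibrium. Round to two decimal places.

339.20

Each firm earns π_i = (436 - Q)q_i - 12q_i.
First-order condition (treating rivals' output as given): 424 - 2q_i - Σ_{j≠i} q_j = 0.
By symmetry each firm produces the same amount; substituting Σ_{j≠i} q_j = 3q_i yields q_i = 424/5.
Total output Q = 424/5 + 424/5 + 424/5 + 424/5 = 1696/5.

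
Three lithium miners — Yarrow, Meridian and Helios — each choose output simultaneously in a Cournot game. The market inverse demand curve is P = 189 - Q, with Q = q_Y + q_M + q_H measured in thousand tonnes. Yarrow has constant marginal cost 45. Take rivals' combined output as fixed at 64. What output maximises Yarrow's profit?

40

With rivals' combined output fixed at 64, Yarrow's profit is π_Y = (189 - 64 - q_Y)q_Y - (45q_Y) = (125 - q_Y)q_Y - (45q_Y).
∂π_Y/∂q_Y = 80 - 2q_Y = 0, so q_Y = 40.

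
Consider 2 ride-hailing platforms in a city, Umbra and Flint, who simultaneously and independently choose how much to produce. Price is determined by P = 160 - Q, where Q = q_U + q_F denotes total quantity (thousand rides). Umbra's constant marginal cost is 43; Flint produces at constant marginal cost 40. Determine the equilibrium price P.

Umbra's profit: π_U = (160 - Q)q_U - (43q_U). Setting ∂π_U/∂q_U = 0: 117 - 2q_U - (q_F) = 0.
Flint's profit: π_F = (160 - Q)q_F - (40q_F). Setting ∂π_F/∂q_F = 0: 120 - 2q_F - (q_U) = 0.
Best responses: q_U = (117 - q_F)/2, q_F = (120 - q_U)/2.
Solving the pair: q_U = 38, q_F = 41.
Total output Q = 79, so price P = 160 - 79 = 81.

81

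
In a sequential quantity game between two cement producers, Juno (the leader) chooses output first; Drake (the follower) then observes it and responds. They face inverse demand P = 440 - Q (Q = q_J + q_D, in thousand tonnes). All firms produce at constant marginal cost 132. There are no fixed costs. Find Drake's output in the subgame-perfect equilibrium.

77

Solve by backward induction. Given q_J, the follower Drake maximises π_D = (440 - q_J - q_D)q_D - 132q_D.
Follower FOC: 308 - q_J - 2q_D = 0, so q_D(q_J) = (308 - q_J)/2.
Juno substitutes q_D(q_J) into its own profit: π_J = q_J(440 - q_J - (308 - q_J)/2) - 132q_J = (286 - (1/2)q_J)q_J - 132q_J.
The leader's first-order condition 154 - q_J = 0 yields q_J = 154.
Then q_D = (308 - 154)/2 = 77.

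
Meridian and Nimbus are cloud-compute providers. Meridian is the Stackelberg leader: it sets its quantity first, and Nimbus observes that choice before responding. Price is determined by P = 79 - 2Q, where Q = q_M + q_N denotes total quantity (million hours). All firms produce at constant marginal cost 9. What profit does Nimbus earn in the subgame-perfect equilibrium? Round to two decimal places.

153.13

Solve by backward induction. Given q_M, the follower Nimbus maximises π_N = (79 - 2q_M - 2q_N)q_N - 9q_N.
Follower FOC: 70 - 2q_M - 4q_N = 0, so q_N(q_M) = (70 - 2q_M)/4.
Meridian substitutes q_N(q_M) into its own profit: π_M = q_M(79 - 2q_M - (70 - 2q_M)/2) - 9q_M = (44 - q_M)q_M - 9q_M.
The leader's first-order condition 35 - 2q_M = 0 yields q_M = 35/2.
Then q_N = (70 - 2·(35/2))/4 = 35/4.
Price P = 79 - 2·(105/4) = 53/2.
Nimbus's profit: (53/2 - 9)·(35/4) = 1225/8.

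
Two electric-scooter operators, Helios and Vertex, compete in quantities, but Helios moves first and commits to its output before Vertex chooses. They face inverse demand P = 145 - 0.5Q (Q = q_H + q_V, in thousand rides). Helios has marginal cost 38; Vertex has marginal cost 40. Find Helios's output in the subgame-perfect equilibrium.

109

The follower Vertex best-responds to any q_H: π_V = (145 - 0.5Q)q_V - 40q_V.
Setting the follower's marginal profit to zero, 105 - (1/2)q_H - q_V = 0, i.e. q_V = (105 - (1/2)q_H).
The leader anticipates this reaction. Substituting into P = 145 - 0.5Q gives P = 185/2 - (1/4)q_H, so π_H = (185/2 - (1/4)q_H)q_H - 38q_H.
Leader FOC: 109/2 - (1/2)q_H = 0, so q_H = 109.
Then q_V = (105 - (1/2)·109) = 101/2.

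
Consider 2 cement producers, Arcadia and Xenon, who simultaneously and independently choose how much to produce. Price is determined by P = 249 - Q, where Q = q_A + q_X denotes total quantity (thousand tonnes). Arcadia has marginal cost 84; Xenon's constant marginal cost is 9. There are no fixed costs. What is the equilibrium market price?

114

Arcadia's profit: π_A = (249 - Q)q_A - (84q_A). Setting ∂π_A/∂q_A = 0: 165 - 2q_A - (q_X) = 0.
Xenon's first-order condition: 240 - 2q_X - (q_A) = 0.
Best responses: q_A = (165 - q_X)/2, q_X = (240 - q_A)/2.
Solving the pair: q_A = 30, q_X = 105.
Total output Q = 135, so price P = 249 - 135 = 114.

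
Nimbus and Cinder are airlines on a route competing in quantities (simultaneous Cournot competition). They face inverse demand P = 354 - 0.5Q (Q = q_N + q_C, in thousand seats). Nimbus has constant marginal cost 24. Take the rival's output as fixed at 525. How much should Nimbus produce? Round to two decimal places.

67.50

With the rival's output fixed at 525, Nimbus's profit is π_N = (354 - (1/2)·525 - (1/2)q_N)q_N - (24q_N) = (183/2 - (1/2)q_N)q_N - (24q_N).
∂π_N/∂q_N = 135/2 - q_N = 0, so q_N = 135/2.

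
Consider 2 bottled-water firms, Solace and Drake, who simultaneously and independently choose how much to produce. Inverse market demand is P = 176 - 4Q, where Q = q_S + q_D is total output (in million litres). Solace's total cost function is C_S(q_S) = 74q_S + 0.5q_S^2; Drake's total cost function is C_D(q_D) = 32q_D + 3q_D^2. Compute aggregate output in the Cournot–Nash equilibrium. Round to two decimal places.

Solace's profit: π_S = (176 - 4Q)q_S - (74q_S + (1/2)q_S²). Setting ∂π_S/∂q_S = 0: 102 - 9q_S - 4(q_D) = 0.
Drake's first-order condition: 144 - 14q_D - 4(q_S) = 0.
So q_S = (102 - 4q_D)/9 and q_D = (144 - 4q_S)/14.
Substituting one into the other gives q_S = 426/55 and q_D = 444/55.
Total output Q = 426/55 + 444/55 = 174/11.

15.82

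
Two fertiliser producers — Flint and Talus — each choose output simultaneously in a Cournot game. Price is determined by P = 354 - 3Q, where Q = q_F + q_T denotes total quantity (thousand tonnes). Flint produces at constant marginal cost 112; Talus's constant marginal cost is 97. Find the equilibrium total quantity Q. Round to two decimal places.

55.44

Flint's profit: π_F = (354 - 3Q)q_F - (112q_F). Setting ∂π_F/∂q_F = 0: 242 - 6q_F - 3(q_T) = 0.
Talus's profit: π_T = (354 - 3Q)q_T - (97q_T). Setting ∂π_T/∂q_T = 0: 257 - 6q_T - 3(q_F) = 0.
So q_F = (242 - 3q_T)/6 and q_T = (257 - 3q_F)/6.
Substituting one into the other gives q_F = 227/9 and q_T = 272/9.
Total output Q = 227/9 + 272/9 = 499/9.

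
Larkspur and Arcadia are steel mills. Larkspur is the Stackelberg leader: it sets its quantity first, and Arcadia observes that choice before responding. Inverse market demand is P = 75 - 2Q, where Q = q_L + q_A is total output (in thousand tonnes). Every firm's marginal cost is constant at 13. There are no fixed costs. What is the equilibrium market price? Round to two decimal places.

The follower Arcadia best-responds to any q_L: π_A = (75 - 2Q)q_A - 13q_A.
∂π_A/∂q_A = 62 - 2q_L - 4q_A = 0 gives the reaction function q_A = (62 - 2q_L)/4.
Larkspur substitutes q_A(q_L) into its own profit: π_L = q_L(75 - 2q_L - (62 - 2q_L)/2) - 13q_L = (44 - q_L)q_L - 13q_L.
Leader FOC: 31 - 2q_L = 0, so q_L = 31/2.
Then q_A = (62 - 2·(31/2))/4 = 31/4.
Total output Q = 93/4, so price P = 75 - 2·(93/4) = 57/2.

28.50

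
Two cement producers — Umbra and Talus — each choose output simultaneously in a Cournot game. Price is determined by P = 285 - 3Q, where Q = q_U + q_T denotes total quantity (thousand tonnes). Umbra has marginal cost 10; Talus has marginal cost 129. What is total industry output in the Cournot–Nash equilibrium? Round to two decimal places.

Umbra's profit: π_U = (285 - 3Q)q_U - (10q_U). Setting ∂π_U/∂q_U = 0: 275 - 6q_U - 3(q_T) = 0.
Talus's profit: π_T = (285 - 3Q)q_T - (129q_T). Setting ∂π_T/∂q_T = 0: 156 - 6q_T - 3(q_U) = 0.
Best responses: q_U = (275 - 3q_T)/6, q_T = (156 - 3q_U)/6.
Solving the pair: q_U = 394/9, q_T = 37/9.
Total output Q = 394/9 + 37/9 = 431/9.

47.89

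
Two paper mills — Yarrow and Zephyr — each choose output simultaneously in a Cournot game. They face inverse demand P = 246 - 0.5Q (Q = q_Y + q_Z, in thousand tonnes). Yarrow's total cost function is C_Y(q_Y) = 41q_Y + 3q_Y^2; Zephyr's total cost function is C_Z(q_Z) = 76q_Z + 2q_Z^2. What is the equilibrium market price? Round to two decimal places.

Yarrow's profit: π_Y = (246 - 0.5Q)q_Y - (41q_Y + 3q_Y²). Setting ∂π_Y/∂q_Y = 0: 205 - 7q_Y - (1/2)(q_Z) = 0.
Zephyr's profit: π_Z = (246 - 0.5Q)q_Z - (76q_Z + 2q_Z²). Setting ∂π_Z/∂q_Z = 0: 170 - 5q_Z - (1/2)(q_Y) = 0.
Best responses: q_Y = (205 - (1/2)q_Z)/7, q_Z = (170 - (1/2)q_Y)/5.
Solving the pair: q_Y = 27.0504, q_Z = 31.2950.
Total output Q = 58.3453, so price P = 246 - (1/2)·58.3453 = 216.8273.

216.83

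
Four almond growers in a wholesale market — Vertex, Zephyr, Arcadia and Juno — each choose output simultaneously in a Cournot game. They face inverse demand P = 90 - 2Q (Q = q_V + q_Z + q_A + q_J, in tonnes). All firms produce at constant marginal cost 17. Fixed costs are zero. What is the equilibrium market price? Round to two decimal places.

31.60

A representative firm's profit is π_i = q_i(90 - 2Q) - 17q_i.
Setting ∂π_i/∂q_i = 0 with rivals' quantities fixed: 73 - 4q_i - 2·Σ_{j≠i} q_j = 0.
By symmetry each firm produces the same amount; substituting Σ_{j≠i} q_j = 3q_i yields q_i = 73/10.
Total output Q = 146/5, so price P = 90 - 2·(146/5) = 158/5.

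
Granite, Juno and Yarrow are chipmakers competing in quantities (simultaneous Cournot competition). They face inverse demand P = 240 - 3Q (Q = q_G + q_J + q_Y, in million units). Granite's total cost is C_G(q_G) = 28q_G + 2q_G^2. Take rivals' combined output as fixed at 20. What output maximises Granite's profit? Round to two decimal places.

With rivals' combined output fixed at 20, Granite's profit is π_G = (240 - 3·20 - 3q_G)q_G - (28q_G + 2q_G²) = (180 - 3q_G)q_G - (28q_G + 2q_G²).
∂π_G/∂q_G = 152 - 10q_G = 0, so q_G = 76/5.

15.20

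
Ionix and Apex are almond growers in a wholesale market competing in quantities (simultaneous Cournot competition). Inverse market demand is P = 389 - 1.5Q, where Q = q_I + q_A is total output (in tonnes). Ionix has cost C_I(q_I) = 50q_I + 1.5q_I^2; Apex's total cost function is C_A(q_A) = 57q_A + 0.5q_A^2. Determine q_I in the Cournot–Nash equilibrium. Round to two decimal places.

Ionix's profit: π_I = (389 - 1.5Q)q_I - (50q_I + (3/2)q_I²). Setting ∂π_I/∂q_I = 0: 339 - 6q_I - (3/2)(q_A) = 0.
Apex's profit: π_A = (389 - 1.5Q)q_A - (57q_A + (1/2)q_A²). Setting ∂π_A/∂q_A = 0: 332 - 4q_A - (3/2)(q_I) = 0.
Best responses: q_I = (339 - (3/2)q_A)/6, q_A = (332 - (3/2)q_I)/4.
Substituting one into the other gives q_I = 1144/29 and q_A = 1978/29.

39.45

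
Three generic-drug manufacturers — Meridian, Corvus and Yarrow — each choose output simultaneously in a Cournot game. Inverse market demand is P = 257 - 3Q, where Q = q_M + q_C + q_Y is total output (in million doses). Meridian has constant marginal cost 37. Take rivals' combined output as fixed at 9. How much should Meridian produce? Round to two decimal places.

With rivals' combined output fixed at 9, Meridian's profit is π_M = (257 - 3·9 - 3q_M)q_M - (37q_M) = (230 - 3q_M)q_M - (37q_M).
∂π_M/∂q_M = 193 - 6q_M = 0, so q_M = 193/6.

32.17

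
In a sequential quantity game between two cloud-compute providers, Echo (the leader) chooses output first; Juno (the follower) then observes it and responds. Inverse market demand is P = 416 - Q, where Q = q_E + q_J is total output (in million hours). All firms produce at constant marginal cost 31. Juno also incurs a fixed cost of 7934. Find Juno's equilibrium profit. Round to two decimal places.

1330.06

The follower Juno best-responds to any q_E: π_J = (416 - Q)q_J - 31q_J.
∂π_J/∂q_J = 385 - q_E - 2q_J = 0 gives the reaction function q_J = (385 - q_E)/2.
Echo substitutes q_J(q_E) into its own profit: π_E = q_E(416 - q_E - (385 - q_E)/2) - 31q_E = (447/2 - (1/2)q_E)q_E - 31q_E.
The leader's first-order condition 385/2 - q_E = 0 yields q_E = 385/2.
Then q_J = (385 - 385/2)/2 = 385/4.
Price P = 416 - 1155/4 = 509/4.
Juno's profit: (509/4 - 31)·(385/4) - 7934 = 1330.0625.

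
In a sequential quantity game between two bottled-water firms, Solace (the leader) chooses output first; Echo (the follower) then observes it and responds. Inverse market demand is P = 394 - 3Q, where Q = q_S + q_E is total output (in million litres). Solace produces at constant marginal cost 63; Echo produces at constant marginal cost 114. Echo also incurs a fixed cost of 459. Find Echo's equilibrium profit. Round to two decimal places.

201.08

Solve by backward induction. Given q_S, the follower Echo maximises π_E = (394 - 3q_S - 3q_E)q_E - 114q_E.
∂π_E/∂q_E = 280 - 3q_S - 6q_E = 0 gives the reaction function q_E = (280 - 3q_S)/6.
Solace substitutes q_E(q_S) into its own profit: π_S = q_S(394 - 3q_S - (280 - 3q_S)/2) - 63q_S = (254 - (3/2)q_S)q_S - 63q_S.
Leader FOC: 191 - 3q_S = 0, so q_S = 191/3.
Then q_E = (280 - 3·(191/3))/6 = 89/6.
Price P = 394 - 3·(157/2) = 317/2.
Echo's profit: (317/2 - 114)·(89/6) - 459 = 201.0833.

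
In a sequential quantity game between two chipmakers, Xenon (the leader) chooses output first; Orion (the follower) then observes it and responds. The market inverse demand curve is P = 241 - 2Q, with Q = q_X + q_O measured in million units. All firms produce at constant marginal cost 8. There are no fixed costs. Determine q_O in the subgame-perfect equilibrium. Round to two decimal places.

The follower Orion best-responds to any q_X: π_O = (241 - 2Q)q_O - 8q_O.
Setting the follower's marginal profit to zero, 233 - 2q_X - 4q_O = 0, i.e. q_O = (233 - 2q_X)/4.
Xenon substitutes q_O(q_X) into its own profit: π_X = q_X(241 - 2q_X - (233 - 2q_X)/2) - 8q_X = (249/2 - q_X)q_X - 8q_X.
Maximising: ∂π_X/∂q_X = 233/2 - 2q_X = 0, giving q_X = 233/4.
Then q_O = (233 - 2·(233/4))/4 = 233/8.

29.13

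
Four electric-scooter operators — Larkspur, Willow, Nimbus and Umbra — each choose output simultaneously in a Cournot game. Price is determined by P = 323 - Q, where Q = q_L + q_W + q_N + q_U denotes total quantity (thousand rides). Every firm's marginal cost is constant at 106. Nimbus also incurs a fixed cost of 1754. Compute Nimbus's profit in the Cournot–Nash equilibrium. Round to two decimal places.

129.56

Each firm earns π_i = (323 - Q)q_i - 106q_i.
First-order condition (treating rivals' output as given): 217 - 2q_i - Σ_{j≠i} q_j = 0.
By symmetry each firm produces the same amount; substituting Σ_{j≠i} q_j = 3q_i yields q_i = 217/5.
Price P = 323 - 868/5 = 747/5.
Nimbus's profit: (747/5 - 106)·(217/5) - 1754 = 129.5600.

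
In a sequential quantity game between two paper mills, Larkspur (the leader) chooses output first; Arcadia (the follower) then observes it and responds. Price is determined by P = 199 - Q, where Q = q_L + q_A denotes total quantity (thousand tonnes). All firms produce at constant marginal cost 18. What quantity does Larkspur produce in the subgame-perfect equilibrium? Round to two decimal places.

The follower Arcadia best-responds to any q_L: π_A = (199 - Q)q_A - 18q_A.
Setting the follower's marginal profit to zero, 181 - q_L - 2q_A = 0, i.e. q_A = (181 - q_L)/2.
Larkspur substitutes q_A(q_L) into its own profit: π_L = q_L(199 - q_L - (181 - q_L)/2) - 18q_L = (217/2 - (1/2)q_L)q_L - 18q_L.
Maximising: ∂π_L/∂q_L = 181/2 - q_L = 0, giving q_L = 181/2.
Then q_A = (181 - 181/2)/2 = 181/4.

90.50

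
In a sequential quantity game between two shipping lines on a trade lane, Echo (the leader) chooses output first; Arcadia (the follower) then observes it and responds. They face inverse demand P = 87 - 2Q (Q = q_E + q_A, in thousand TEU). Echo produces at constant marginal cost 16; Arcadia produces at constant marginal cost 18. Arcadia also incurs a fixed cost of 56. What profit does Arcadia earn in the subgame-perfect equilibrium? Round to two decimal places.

76.03

The follower Arcadia best-responds to any q_E: π_A = (87 - 2Q)q_A - 18q_A.
Follower FOC: 69 - 2q_E - 4q_A = 0, so q_A(q_E) = (69 - 2q_E)/4.
Echo substitutes q_A(q_E) into its own profit: π_E = q_E(87 - 2q_E - (69 - 2q_E)/2) - 16q_E = (105/2 - q_E)q_E - 16q_E.
Leader FOC: 73/2 - 2q_E = 0, so q_E = 73/4.
Then q_A = (69 - 2·(73/4))/4 = 65/8.
Price P = 87 - 2·(211/8) = 137/4.
Arcadia's profit: (137/4 - 18)·(65/8) - 56 = 76.0313.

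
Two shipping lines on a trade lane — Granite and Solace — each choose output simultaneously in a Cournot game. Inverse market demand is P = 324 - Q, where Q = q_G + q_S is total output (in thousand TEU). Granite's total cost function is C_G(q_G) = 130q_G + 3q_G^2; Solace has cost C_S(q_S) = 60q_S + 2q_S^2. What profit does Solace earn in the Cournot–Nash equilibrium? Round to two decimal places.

4996.00

Granite's profit: π_G = (324 - Q)q_G - (130q_G + 3q_G²). Setting ∂π_G/∂q_G = 0: 194 - 8q_G - (q_S) = 0.
Solace's first-order condition: 264 - 6q_S - (q_G) = 0.
Rearranging gives the reaction functions q_G = (194 - q_S)/8 and q_S = (264 - q_G)/6.
Solving the pair: q_G = 900/47, q_S = 1918/47.
Price P = 324 - 59.9574 = 264.0426.
Solace's profit: 264.0426·(1918/47) - 60·(1918/47) - 2(1918/47)² = 4996.0036.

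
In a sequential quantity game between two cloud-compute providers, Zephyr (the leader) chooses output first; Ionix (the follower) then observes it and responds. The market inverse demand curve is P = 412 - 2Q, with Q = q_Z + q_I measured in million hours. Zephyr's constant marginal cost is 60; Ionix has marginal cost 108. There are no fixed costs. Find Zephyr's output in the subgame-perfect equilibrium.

100

The follower Ionix best-responds to any q_Z: π_I = (412 - 2Q)q_I - 108q_I.
Setting the follower's marginal profit to zero, 304 - 2q_Z - 4q_I = 0, i.e. q_I = (304 - 2q_Z)/4.
Zephyr substitutes q_I(q_Z) into its own profit: π_Z = q_Z(412 - 2q_Z - (304 - 2q_Z)/2) - 60q_Z = (260 - q_Z)q_Z - 60q_Z.
The leader's first-order condition 200 - 2q_Z = 0 yields q_Z = 100.
Then q_I = (304 - 2·100)/4 = 26.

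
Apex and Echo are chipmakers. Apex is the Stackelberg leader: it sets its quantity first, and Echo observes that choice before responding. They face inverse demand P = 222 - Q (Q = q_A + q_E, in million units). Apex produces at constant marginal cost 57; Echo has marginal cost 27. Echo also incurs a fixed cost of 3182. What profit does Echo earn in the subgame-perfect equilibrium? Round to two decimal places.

882.06

The follower Echo best-responds to any q_A: π_E = (222 - Q)q_E - 27q_E.
Setting the follower's marginal profit to zero, 195 - q_A - 2q_E = 0, i.e. q_E = (195 - q_A)/2.
The leader anticipates this reaction. Substituting into P = 222 - Q gives P = 249/2 - (1/2)q_A, so π_A = (249/2 - (1/2)q_A)q_A - 57q_A.
Maximising: ∂π_A/∂q_A = 135/2 - q_A = 0, giving q_A = 135/2.
Then q_E = (195 - 135/2)/2 = 255/4.
Price P = 222 - 525/4 = 363/4.
Echo's profit: (363/4 - 27)·(255/4) - 3182 = 882.0625.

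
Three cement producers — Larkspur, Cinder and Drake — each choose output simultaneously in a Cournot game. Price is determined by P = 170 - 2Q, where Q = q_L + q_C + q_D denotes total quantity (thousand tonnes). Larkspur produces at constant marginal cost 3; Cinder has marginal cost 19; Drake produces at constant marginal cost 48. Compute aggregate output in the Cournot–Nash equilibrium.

55

Larkspur's profit: π_L = (170 - 2Q)q_L - (3q_L). Setting ∂π_L/∂q_L = 0: 167 - 4q_L - 2(q_C + q_D) = 0.
Cinder's profit: π_C = (170 - 2Q)q_C - (19q_C). Setting ∂π_C/∂q_C = 0: 151 - 4q_C - 2(q_L + q_D) = 0.
Drake's first-order condition: 122 - 4q_D - 2(q_L + q_C) = 0.
Summing all 3 equations gives 440 − 8Q = 0, hence Q = 55.
Back-substituting: q_L = (167 − 110)/2 = 57/2, q_C = (151 − 110)/2 = 41/2, q_D = (122 − 110)/2 = 6.
Total output Q = 57/2 + 41/2 + 6 = 55.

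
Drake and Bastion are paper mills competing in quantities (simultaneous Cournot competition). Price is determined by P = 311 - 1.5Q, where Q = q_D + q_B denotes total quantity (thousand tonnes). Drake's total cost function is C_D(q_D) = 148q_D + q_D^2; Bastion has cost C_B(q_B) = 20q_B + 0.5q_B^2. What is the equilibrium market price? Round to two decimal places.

Drake's profit: π_D = (311 - 1.5Q)q_D - (148q_D + q_D²). Setting ∂π_D/∂q_D = 0: 163 - 5q_D - (3/2)(q_B) = 0.
Bastion's profit: π_B = (311 - 1.5Q)q_B - (20q_B + (1/2)q_B²). Setting ∂π_B/∂q_B = 0: 291 - 4q_B - (3/2)(q_D) = 0.
Best responses: q_D = (163 - (3/2)q_B)/5, q_B = (291 - (3/2)q_D)/4.
Substituting one into the other gives q_D = 862/71 and q_B = 68.1972.
Total output Q = 80.3380, so price P = 311 - (3/2)·80.3380 = 190.4930.

190.49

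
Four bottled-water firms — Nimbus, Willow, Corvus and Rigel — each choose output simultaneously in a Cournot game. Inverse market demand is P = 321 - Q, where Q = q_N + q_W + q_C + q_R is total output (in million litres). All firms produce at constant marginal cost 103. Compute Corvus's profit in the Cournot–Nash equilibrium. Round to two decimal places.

A representative firm's profit is π_i = q_i(321 - Q) - 103q_i.
Setting ∂π_i/∂q_i = 0 with rivals' quantities fixed: 218 - 2q_i - Σ_{j≠i} q_j = 0.
By symmetry each firm produces the same amount; substituting Σ_{j≠i} q_j = 3q_i yields q_i = 218/5.
Price P = 321 - 872/5 = 733/5.
Corvus's profit: (733/5 - 103)·(218/5) = 1900.9600.

1900.96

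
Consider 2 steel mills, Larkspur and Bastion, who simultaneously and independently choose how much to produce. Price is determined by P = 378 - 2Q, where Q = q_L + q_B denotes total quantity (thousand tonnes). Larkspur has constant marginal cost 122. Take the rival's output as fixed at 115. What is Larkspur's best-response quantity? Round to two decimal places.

6.50

With the rival's output fixed at 115, Larkspur's profit is π_L = (378 - 2·115 - 2q_L)q_L - (122q_L) = (148 - 2q_L)q_L - (122q_L).
∂π_L/∂q_L = 26 - 4q_L = 0, so q_L = 13/2.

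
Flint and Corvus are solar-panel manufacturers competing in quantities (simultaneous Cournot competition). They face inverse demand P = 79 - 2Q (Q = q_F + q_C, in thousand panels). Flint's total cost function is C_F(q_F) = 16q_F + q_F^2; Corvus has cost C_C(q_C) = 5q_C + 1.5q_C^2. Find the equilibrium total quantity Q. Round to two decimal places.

16.08

Flint's profit: π_F = (79 - 2Q)q_F - (16q_F + q_F²). Setting ∂π_F/∂q_F = 0: 63 - 6q_F - 2(q_C) = 0.
Corvus's profit: π_C = (79 - 2Q)q_C - (5q_C + (3/2)q_C²). Setting ∂π_C/∂q_C = 0: 74 - 7q_C - 2(q_F) = 0.
Best responses: q_F = (63 - 2q_C)/6, q_C = (74 - 2q_F)/7.
Substituting one into the other gives q_F = 293/38 and q_C = 159/19.
Total output Q = 293/38 + 159/19 = 611/38.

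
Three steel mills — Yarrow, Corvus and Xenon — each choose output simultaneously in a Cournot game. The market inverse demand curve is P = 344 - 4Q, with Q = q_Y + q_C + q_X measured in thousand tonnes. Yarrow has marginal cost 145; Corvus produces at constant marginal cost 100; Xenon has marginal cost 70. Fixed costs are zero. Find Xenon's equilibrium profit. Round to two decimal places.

Yarrow's profit: π_Y = (344 - 4Q)q_Y - (145q_Y). Setting ∂π_Y/∂q_Y = 0: 199 - 8q_Y - 4(q_C + q_X) = 0.
Corvus's first-order condition: 244 - 8q_C - 4(q_Y + q_X) = 0.
Xenon's profit: π_X = (344 - 4Q)q_X - (70q_X). Setting ∂π_X/∂q_X = 0: 274 - 8q_X - 4(q_Y + q_C) = 0.
Summing all 3 equations gives 717 − 16Q = 0, hence Q = 717/16.
Back-substituting: q_Y = (199 − 717/4)/4 = 79/16, q_C = (244 − 717/4)/4 = 259/16, q_X = (274 − 717/4)/4 = 379/16.
Price P = 344 - 4·(717/16) = 659/4.
Xenon's profit: (659/4 - 70)·(379/16) = 2244.3906.

2244.39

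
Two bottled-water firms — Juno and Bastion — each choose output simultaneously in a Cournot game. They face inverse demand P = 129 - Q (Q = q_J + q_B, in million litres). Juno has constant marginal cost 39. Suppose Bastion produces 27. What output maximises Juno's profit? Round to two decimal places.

31.50

With the rival's output fixed at 27, Juno's profit is π_J = (129 - 27 - q_J)q_J - (39q_J) = (102 - q_J)q_J - (39q_J).
∂π_J/∂q_J = 63 - 2q_J = 0, so q_J = 63/2.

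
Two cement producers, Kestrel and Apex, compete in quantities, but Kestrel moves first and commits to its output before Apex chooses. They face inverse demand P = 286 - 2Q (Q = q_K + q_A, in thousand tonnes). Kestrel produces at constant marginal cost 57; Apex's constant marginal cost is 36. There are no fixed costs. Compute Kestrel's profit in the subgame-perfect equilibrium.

Solve by backward induction. Given q_K, the follower Apex maximises π_A = (286 - 2q_K - 2q_A)q_A - 36q_A.
∂π_A/∂q_A = 250 - 2q_K - 4q_A = 0 gives the reaction function q_A = (250 - 2q_K)/4.
The leader anticipates this reaction. Substituting into P = 286 - 2Q gives P = 161 - q_K, so π_K = (161 - q_K)q_K - 57q_K.
Leader FOC: 104 - 2q_K = 0, so q_K = 52.
Then q_A = (250 - 2·52)/4 = 73/2.
Price P = 286 - 2·(177/2) = 109.
Kestrel's profit: (109 - 57)·52 = 2704.

2704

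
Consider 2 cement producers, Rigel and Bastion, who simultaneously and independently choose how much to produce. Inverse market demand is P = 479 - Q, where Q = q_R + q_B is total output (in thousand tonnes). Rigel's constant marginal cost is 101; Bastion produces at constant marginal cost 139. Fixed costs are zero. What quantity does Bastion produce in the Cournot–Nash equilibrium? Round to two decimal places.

Rigel's profit: π_R = (479 - Q)q_R - (101q_R). Setting ∂π_R/∂q_R = 0: 378 - 2q_R - (q_B) = 0.
Bastion's first-order condition: 340 - 2q_B - (q_R) = 0.
Best responses: q_R = (378 - q_B)/2, q_B = (340 - q_R)/2.
Solving the pair: q_R = 416/3, q_B = 302/3.

100.67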